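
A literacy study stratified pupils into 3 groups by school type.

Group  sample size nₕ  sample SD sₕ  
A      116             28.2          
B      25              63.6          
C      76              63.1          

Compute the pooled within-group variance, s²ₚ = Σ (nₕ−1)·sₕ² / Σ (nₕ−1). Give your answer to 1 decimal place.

Degrees of freedom: 115 + 24 + 75 = 214.
Σ(nₕ−1)sₕ² = 115·795.24 + 24·4044.96 + 75·3981.61 = 487152.39.
s²ₚ = 487152.39 / 214 = 2276.413... → 2276.4.

2276.4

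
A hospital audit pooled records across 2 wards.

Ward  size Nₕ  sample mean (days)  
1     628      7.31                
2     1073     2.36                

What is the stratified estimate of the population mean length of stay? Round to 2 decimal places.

4.19

N = 628 + 1073 = 1701.
The stratified mean weights each stratum mean by its population share Nₕ/N.
Σ Nₕx̄ₕ = 628·7.31 + 1073·2.36 = 4590.68 + 2532.28 = 7122.96.
Divide by N: 7122.96 / 1701 = 4.1875... → 4.19.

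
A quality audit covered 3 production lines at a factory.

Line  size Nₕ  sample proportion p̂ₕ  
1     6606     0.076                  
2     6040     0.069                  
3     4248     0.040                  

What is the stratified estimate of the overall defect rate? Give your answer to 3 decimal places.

0.064

Wₕ = Nₕ/N with N = 16894: 0.3910, 0.3575, 0.2515.
p̂_st = 0.3910·0.076 + 0.3575·0.069 + 0.2515·0.040 ≈ 0.06445... → 0.064.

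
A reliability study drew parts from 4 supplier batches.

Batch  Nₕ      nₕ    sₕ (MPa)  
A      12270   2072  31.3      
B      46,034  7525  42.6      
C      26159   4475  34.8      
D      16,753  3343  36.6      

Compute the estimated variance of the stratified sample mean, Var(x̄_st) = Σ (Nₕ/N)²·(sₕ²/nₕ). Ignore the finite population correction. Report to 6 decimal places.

0.085888

N = 101216; Wₕ = Nₕ/N.
batch A: (12270/101216)²·31.3²/2072 = 0.006948478
batch B: (46034/101216)²·42.6²/7525 = 0.049885207
batch C: (26159/101216)²·34.8²/4475 = 0.018076293
batch D: (16753/101216)²·36.6²/3343 = 0.010977732
Sum = 0.085887711 → 0.085888.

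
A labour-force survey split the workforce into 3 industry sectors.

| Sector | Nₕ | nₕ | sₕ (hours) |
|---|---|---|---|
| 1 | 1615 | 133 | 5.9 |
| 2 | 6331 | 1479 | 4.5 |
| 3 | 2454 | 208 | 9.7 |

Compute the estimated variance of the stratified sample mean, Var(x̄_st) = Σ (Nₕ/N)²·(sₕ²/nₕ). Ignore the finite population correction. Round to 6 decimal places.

0.036571

N = 10400; Wₕ = Nₕ/N.
sector 1: (1615/10400)²·5.9²/133 = 0.006311473
sector 2: (6331/10400)²·4.5²/1479 = 0.005073817
sector 3: (2454/10400)²·9.7²/208 = 0.025186196
Sum = 0.036571486 → 0.036571.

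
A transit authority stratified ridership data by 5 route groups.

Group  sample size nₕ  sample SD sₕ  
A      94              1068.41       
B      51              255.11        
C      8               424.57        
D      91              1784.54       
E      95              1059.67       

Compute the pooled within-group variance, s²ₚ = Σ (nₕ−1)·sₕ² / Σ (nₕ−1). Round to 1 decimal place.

1505510.4

A: (94−1)·1068.41² = 93·1141499.9281 = 106159493.3133
B: (51−1)·255.11² = 50·65081.1121 = 3254055.605
C: (8−1)·424.57² = 7·180259.6849 = 1261817.7943
D: (91−1)·1784.54² = 90·3184583.0116 = 286612471.044
E: (95−1)·1059.67² = 94·1122900.5089 = 105552647.8366
Numerator = 502840485.5932; denominator = Σ(nₕ−1) = 334.
s²ₚ = 502840485.5932/334 = 1505510.436... → 1505510.4.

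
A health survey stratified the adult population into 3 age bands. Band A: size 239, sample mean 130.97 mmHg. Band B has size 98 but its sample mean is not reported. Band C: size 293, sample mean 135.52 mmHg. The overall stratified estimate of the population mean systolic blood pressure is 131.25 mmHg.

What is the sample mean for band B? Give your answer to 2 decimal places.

119.17

N = 239 + 98 + 293 = 630.
Overall total = μ·N = 131.25·630 = 82687.5.
Subtract the known strata: 239·130.97 + 293·135.52 = 71009.19.
Remaining total for band B: 82687.5 − 71009.19 = 11678.31.
Divide by its size: 11678.31 / 98 = 119.1664... → 119.17.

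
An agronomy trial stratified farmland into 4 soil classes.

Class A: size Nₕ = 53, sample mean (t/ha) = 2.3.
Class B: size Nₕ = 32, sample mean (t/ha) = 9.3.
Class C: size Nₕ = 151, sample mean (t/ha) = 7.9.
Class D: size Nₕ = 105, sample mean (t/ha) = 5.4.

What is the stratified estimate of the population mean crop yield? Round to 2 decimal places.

6.39

x̄_st = (Σ Nₕx̄ₕ) / (Σ Nₕ) = (53·2.3 + 32·9.3 + 151·7.9 + 105·5.4) / 341
= 2179.4 / 341 = 6.3912... → 6.39.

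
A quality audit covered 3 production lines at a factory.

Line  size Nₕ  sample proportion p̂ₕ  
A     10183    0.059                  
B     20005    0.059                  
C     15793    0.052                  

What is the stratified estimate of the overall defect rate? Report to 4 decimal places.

0.0566

N = 10183 + 20005 + 15793 = 45981.
Overall proportion = Σ (Nₕ/N)·p̂ₕ.
Σ Nₕp̂ₕ = 600.797 + 1180.295 + 821.236 = 2602.328.
2602.328 / 45981 = 0.056596... → 0.0566.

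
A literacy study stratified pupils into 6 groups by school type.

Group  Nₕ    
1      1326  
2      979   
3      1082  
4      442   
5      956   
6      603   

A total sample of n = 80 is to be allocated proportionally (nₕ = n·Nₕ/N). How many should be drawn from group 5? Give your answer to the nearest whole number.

14

Share of group 5 = 956/5388 = 0.17743.
Allocate 80 × 0.17743 = 14.195... → 14.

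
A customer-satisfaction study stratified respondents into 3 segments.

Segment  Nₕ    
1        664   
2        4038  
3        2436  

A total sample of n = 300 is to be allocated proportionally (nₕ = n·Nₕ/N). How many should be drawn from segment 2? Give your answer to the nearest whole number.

Share of segment 2 = 4038/7138 = 0.56570.
Allocate 300 × 0.56570 = 169.711... → 170.

170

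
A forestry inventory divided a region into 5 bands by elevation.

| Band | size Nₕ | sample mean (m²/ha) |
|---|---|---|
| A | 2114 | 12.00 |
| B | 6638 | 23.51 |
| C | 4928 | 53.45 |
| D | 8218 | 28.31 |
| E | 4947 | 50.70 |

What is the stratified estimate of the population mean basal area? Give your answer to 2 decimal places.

34.58

x̄_st = (Σ Nₕx̄ₕ) / (Σ Nₕ) = (2114·12.00 + 6638·23.51 + 4928·53.45 + 8218·28.31 + 4947·50.70) / 26845
= 928293.46 / 26845 = 34.5798... → 34.58.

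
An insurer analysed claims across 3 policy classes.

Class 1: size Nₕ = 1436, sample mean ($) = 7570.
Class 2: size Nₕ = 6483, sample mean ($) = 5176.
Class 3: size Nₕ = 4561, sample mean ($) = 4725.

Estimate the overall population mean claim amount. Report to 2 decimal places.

5286.64

x̄_st = (Σ Nₕx̄ₕ) / (Σ Nₕ) = (1436·7570 + 6483·5176 + 4561·4725) / 12480
= 65977253 / 12480 = 5286.6389... → 5286.64.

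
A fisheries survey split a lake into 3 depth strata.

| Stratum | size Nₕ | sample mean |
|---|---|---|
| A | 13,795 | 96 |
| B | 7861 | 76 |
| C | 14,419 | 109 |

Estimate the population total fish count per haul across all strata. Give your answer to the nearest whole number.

Population total = Σ Nₕ·x̄ₕ (each stratum's size times its mean).
13795·96 + 7861·76 + 14419·109 = 1324320 + 597436 + 1571671 = 3493427.

3493427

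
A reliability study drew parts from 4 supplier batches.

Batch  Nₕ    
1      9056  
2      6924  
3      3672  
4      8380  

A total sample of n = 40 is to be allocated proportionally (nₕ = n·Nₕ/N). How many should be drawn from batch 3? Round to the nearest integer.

5

N = 9056 + 6924 + 3672 + 8380 = 28032.
n_3 = 40·3672/28032 = 5.240... → 5.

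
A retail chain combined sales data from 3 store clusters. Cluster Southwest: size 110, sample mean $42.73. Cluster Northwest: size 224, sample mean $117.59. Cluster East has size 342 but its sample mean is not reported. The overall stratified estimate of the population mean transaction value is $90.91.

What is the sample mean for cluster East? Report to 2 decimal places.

N = 110 + 224 + 342 = 676.
Overall total = μ·N = 90.91·676 = 61455.16.
Subtract the known strata: 110·42.73 + 224·117.59 = 31040.46.
Remaining total for cluster East: 61455.16 − 31040.46 = 30414.7.
Divide by its size: 30414.7 / 342 = 88.9319... → 88.93.

88.93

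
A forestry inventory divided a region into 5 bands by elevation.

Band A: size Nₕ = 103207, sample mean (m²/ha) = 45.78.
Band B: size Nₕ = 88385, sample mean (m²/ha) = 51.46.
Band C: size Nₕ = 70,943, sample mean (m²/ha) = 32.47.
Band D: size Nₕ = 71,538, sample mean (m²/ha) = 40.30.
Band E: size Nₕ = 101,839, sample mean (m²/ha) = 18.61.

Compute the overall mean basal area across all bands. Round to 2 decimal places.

N = 103207 + 88385 + 70943 + 71538 + 101839 = 435912.
The stratified mean weights each stratum mean by its population share Nₕ/N.
Σ Nₕx̄ₕ = 103207·45.78 + 88385·51.46 + 70943·32.47 + 71538·40.30 + 101839·18.61 = 4724816.46 + 4548292.1 + 2303519.21 + 2882981.4 + 1895223.79 = 16354832.96.
Divide by N: 16354832.96 / 435912 = 37.5187... → 37.52.

37.52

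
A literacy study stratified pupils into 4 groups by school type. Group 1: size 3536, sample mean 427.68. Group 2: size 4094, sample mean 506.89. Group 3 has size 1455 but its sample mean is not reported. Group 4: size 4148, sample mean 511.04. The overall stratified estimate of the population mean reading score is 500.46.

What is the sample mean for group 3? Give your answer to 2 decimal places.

629.08

N = 3536 + 4094 + 1455 + 4148 = 13233.
Overall total = μ·N = 500.46·13233 = 6622587.18.
Subtract the known strata: 3536·427.68 + 4094·506.89 + 4148·511.04 = 5707278.06.
Remaining total for group 3: 6622587.18 − 5707278.06 = 915309.12.
Divide by its size: 915309.12 / 1455 = 629.0784... → 629.08.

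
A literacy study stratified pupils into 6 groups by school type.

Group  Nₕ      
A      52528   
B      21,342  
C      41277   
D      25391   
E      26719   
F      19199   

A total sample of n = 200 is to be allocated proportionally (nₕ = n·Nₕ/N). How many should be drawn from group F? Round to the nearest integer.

21

Share of group F = 19199/186456 = 0.10297.
Allocate 200 × 0.10297 = 20.594... → 21.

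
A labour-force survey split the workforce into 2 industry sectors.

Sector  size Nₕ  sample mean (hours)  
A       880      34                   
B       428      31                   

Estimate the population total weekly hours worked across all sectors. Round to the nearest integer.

Estimate total by summing Nₕ·x̄ₕ over strata.
880·34 + 428·31 = 29920 + 13268 = 43188.

43188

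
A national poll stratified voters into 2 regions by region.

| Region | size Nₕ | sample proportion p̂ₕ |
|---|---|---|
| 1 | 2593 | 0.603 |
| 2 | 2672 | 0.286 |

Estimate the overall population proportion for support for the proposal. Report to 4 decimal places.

0.4421

Wₕ = Nₕ/N with N = 5265: 0.4925, 0.5075.
p̂_st = 0.4925·0.603 + 0.5075·0.286 ≈ 0.442122... → 0.4421.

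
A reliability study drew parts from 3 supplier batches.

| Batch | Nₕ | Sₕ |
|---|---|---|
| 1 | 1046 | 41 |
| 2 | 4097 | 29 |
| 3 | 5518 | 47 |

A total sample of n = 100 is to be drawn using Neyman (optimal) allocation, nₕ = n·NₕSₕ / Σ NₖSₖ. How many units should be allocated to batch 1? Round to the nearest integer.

1: NₕSₕ = 1046·41 = 42886
2: NₕSₕ = 4097·29 = 118813
3: NₕSₕ = 5518·47 = 259346
Σ NₕSₕ = 421045.
n_1 = 100·42886/421045 = 10.186... → 10.

10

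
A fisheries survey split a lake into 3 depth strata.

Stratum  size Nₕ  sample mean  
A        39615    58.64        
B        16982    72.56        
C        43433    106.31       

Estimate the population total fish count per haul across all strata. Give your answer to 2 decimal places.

8172599.75

A: 39615·58.64 = 2323023.6
B: 16982·72.56 = 1232213.92
C: 43433·106.31 = 4617362.23
τ̂ = Σ Nₕx̄ₕ = 8172599.75.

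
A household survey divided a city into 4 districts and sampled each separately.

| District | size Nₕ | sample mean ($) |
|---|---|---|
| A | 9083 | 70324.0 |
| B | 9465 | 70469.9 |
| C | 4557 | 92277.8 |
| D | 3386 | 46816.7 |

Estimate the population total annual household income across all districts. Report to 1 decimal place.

1884781776.3

Population total = Σ Nₕ·x̄ₕ (each stratum's size times its mean).
9083·70324.0 + 9465·70469.9 + 4557·92277.8 + 3386·46816.7 = 638752892 + 666997603.5 + 420509934.6 + 158521346.2 = 1884781776.3.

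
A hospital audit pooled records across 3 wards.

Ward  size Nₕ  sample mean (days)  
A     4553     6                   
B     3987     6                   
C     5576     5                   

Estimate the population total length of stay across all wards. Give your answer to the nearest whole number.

79120

A: 4553·6 = 27318
B: 3987·6 = 23922
C: 5576·5 = 27880
τ̂ = Σ Nₕx̄ₕ = 79120.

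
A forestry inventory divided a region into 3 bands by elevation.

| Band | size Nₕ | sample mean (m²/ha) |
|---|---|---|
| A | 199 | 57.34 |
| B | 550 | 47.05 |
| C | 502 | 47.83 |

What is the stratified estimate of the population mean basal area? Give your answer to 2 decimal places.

49.00

N = 1251; weights Wₕ = Nₕ/N = (0.1591, 0.4396, 0.4013).
x̄_st = Σ Wₕ·x̄ₕ = 0.1591·57.34 + 0.4396·47.05 + 0.4013·47.83 ≈ 48.9999...
→ 49.00.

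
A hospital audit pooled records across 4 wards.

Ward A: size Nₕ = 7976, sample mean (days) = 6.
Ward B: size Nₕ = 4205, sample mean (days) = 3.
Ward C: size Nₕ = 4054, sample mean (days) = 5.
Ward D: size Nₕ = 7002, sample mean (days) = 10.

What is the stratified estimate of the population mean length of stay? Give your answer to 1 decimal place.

N = 23237; weights Wₕ = Nₕ/N = (0.3432, 0.1810, 0.1745, 0.3013).
x̄_st = Σ Wₕ·x̄ₕ = 0.3432·6 + 0.1810·3 + 0.1745·5 + 0.3013·10 ≈ 6.488...
→ 6.5.

6.5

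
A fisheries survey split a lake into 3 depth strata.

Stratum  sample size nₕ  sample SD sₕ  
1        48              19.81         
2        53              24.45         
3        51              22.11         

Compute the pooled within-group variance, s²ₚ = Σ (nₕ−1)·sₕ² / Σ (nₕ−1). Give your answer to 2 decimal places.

Degrees of freedom: 47 + 52 + 50 = 149.
Σ(nₕ−1)sₕ² = 47·392.4361 + 52·597.8025 + 50·488.8521 = 73972.8317.
s²ₚ = 73972.8317 / 149 = 496.4620... → 496.46.

496.46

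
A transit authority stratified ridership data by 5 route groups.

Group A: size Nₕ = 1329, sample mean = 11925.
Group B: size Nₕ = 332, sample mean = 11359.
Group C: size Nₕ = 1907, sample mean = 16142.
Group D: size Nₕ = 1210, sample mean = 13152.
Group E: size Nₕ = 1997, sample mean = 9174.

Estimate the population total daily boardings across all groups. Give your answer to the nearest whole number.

A: 1329·11925 = 15848325
B: 332·11359 = 3771188
C: 1907·16142 = 30782794
D: 1210·13152 = 15913920
E: 1997·9174 = 18320478
τ̂ = Σ Nₕx̄ₕ = 84636705.

84636705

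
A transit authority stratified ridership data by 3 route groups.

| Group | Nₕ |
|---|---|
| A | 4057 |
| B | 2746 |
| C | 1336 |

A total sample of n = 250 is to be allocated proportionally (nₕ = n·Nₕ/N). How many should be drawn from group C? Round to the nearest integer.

N = 4057 + 2746 + 1336 = 8139.
n_C = 250·1336/8139 = 41.037... → 41.

41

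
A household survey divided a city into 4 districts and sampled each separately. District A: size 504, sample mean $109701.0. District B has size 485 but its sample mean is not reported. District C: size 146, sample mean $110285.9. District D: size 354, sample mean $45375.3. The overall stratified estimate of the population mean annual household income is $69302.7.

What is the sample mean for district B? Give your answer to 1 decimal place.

Σ Nₕx̄ₕ = N·μ, so 485·x̄_B = 1489·69302.7 − (504·109701.0 + 146·110285.9 + 354·45375.3).
= 103191720.3 − 87453901.6 = 15737818.7.
x̄_B = 15737818.7 / 485 = 32449.111... → 32449.1.

32449.1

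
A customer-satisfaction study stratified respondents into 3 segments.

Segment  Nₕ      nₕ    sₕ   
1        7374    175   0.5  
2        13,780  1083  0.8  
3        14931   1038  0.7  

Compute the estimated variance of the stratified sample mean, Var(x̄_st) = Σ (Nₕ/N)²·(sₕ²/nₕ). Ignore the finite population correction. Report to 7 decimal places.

0.0002267

N = 36085; Wₕ = Nₕ/N.
segment 1: (7374/36085)²·0.5²/175 = 0.0000596561
segment 2: (13780/36085)²·0.8²/1083 = 0.0000861780
segment 3: (14931/36085)²·0.7²/1038 = 0.0000808208
Sum = 0.0002266549 → 0.0002267.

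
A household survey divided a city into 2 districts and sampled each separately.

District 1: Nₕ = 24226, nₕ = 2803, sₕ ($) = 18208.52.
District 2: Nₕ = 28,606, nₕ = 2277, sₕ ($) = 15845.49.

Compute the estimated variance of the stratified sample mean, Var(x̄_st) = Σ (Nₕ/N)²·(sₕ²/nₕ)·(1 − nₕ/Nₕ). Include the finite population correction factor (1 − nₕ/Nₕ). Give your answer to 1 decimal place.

N = 52832; Wₕ = Nₕ/N.
district 1: (24226/52832)²·18208.52²/2803·(1 − 2803/24226) = 21993.4872
district 2: (28606/52832)²·15845.49²/2277·(1 − 2277/28606) = 29754.0242
Sum = 51747.5114 → 51747.5.

51747.5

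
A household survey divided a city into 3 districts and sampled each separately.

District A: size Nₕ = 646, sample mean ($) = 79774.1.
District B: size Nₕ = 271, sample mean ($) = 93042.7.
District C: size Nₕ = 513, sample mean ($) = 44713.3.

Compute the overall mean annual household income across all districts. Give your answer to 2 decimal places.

N = 646 + 271 + 513 = 1430.
The stratified mean weights each stratum mean by its population share Nₕ/N.
Σ Nₕx̄ₕ = 646·79774.1 + 271·93042.7 + 513·44713.3 = 51534068.6 + 25214571.7 + 22937922.9 = 99686563.2.
Divide by N: 99686563.2 / 1430 = 69710.8834... → 69710.88.

69710.88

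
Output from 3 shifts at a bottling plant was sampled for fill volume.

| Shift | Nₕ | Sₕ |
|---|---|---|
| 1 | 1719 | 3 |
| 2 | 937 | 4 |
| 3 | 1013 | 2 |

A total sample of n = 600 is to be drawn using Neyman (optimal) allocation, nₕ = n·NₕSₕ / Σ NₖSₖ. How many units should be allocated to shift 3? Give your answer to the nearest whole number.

Σ NₕSₕ = 1719·3 + 937·4 + 1013·2 = 10931.
Share for 3: 2026/10931 = 0.18534.
n_3 = 600 × 0.18534 = 111.207... → 111.

111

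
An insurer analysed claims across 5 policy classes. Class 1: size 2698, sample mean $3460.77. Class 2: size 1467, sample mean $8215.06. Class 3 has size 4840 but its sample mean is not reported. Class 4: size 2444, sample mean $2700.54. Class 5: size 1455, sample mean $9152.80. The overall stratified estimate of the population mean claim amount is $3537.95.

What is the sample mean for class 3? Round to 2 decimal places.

898.27

N = 2698 + 1467 + 4840 + 2444 + 1455 = 12904.
Overall total = μ·N = 3537.95·12904 = 45653706.8.
Subtract the known strata: 2698·3460.77 + 1467·8215.06 + 2444·2700.54 + 1455·9152.80 = 41306094.24.
Remaining total for class 3: 45653706.8 − 41306094.24 = 4347612.56.
Divide by its size: 4347612.56 / 4840 = 898.2671... → 898.27.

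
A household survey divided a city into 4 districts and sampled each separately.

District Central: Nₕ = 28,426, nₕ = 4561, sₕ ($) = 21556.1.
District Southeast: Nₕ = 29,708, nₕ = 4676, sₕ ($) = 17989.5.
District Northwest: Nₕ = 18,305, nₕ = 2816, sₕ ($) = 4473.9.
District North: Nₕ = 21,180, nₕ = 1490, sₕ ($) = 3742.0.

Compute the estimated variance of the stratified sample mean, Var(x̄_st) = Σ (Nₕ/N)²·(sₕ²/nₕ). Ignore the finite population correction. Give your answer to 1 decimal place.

N = 97619; Wₕ = Nₕ/N.
district Central: (28426/97619)²·21556.1²/4561 = 8638.5948
district Southeast: (29708/97619)²·17989.5²/4676 = 6409.7605
district Northwest: (18305/97619)²·4473.9²/2816 = 249.9255
district North: (21180/97619)²·3742.0²/1490 = 442.3892
Sum = 15740.6700 → 15740.7.

15740.7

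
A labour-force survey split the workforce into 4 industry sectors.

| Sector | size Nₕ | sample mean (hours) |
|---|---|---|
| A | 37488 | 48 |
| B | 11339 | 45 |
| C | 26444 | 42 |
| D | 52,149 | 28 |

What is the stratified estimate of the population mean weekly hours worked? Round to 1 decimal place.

38.3

x̄_st = (Σ Nₕx̄ₕ) / (Σ Nₕ) = (37488·48 + 11339·45 + 26444·42 + 52149·28) / 127420
= 4880499 / 127420 = 38.302... → 38.3.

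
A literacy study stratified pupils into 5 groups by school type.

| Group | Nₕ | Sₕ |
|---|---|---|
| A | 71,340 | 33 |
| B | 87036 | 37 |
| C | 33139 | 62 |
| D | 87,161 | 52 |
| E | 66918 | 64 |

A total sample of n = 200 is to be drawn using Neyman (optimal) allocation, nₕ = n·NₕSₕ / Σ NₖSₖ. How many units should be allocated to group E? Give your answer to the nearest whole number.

A: NₕSₕ = 71340·33 = 2354220
B: NₕSₕ = 87036·37 = 3220332
C: NₕSₕ = 33139·62 = 2054618
D: NₕSₕ = 87161·52 = 4532372
E: NₕSₕ = 66918·64 = 4282752
Σ NₕSₕ = 16444294.
n_E = 200·4282752/16444294 = 52.088... → 52.

52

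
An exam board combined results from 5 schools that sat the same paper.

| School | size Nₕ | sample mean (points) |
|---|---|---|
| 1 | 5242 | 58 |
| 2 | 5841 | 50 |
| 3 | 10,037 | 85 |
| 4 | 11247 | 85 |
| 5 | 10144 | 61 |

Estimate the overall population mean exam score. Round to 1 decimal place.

x̄_st = (Σ Nₕx̄ₕ) / (Σ Nₕ) = (5242·58 + 5841·50 + 10037·85 + 11247·85 + 10144·61) / 42511
= 3024010 / 42511 = 71.135... → 71.1.

71.1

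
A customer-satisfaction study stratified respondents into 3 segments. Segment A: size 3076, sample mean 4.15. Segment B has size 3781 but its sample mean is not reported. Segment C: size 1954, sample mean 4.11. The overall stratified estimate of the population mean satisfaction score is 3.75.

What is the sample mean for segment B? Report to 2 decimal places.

Σ Nₕx̄ₕ = N·μ, so 3781·x̄_B = 8811·3.75 − (3076·4.15 + 1954·4.11).
= 33041.25 − 20796.34 = 12244.91.
x̄_B = 12244.91 / 3781 = 3.2385... → 3.24.

3.24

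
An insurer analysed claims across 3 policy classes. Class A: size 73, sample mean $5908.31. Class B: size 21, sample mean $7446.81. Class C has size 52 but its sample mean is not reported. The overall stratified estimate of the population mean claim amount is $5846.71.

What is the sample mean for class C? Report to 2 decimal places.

5114.04

Σ Nₕx̄ₕ = N·μ, so 52·x̄_C = 146·5846.71 − (73·5908.31 + 21·7446.81).
= 853619.66 − 587689.64 = 265930.02.
x̄_C = 265930.02 / 52 = 5114.0388... → 5114.04.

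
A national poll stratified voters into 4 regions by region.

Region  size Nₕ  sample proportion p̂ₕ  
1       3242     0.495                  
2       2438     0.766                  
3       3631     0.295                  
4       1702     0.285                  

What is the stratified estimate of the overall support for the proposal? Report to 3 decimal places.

N = 3242 + 2438 + 3631 + 1702 = 11013.
Overall proportion = Σ (Nₕ/N)·p̂ₕ.
Σ Nₕp̂ₕ = 1604.79 + 1867.508 + 1071.145 + 485.07 = 5028.513.
5028.513 / 11013 = 0.45660... → 0.457.

0.457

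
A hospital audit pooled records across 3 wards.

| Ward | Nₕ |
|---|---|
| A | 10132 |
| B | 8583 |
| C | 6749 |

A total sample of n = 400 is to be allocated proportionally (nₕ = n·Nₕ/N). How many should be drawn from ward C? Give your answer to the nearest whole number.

N = 10132 + 8583 + 6749 = 25464.
n_C = 400·6749/25464 = 106.016... → 106.

106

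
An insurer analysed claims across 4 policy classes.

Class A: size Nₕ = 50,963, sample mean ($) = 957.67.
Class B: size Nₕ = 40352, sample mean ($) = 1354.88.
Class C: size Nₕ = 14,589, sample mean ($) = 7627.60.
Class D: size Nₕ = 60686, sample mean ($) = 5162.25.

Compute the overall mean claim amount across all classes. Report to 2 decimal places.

3169.66

x̄_st = (Σ Nₕx̄ₕ) / (Σ Nₕ) = (50963·957.67 + 40352·1354.88 + 14589·7627.60 + 60686·5162.25) / 166590
= 528033213.87 / 166590 = 3169.6573... → 3169.66.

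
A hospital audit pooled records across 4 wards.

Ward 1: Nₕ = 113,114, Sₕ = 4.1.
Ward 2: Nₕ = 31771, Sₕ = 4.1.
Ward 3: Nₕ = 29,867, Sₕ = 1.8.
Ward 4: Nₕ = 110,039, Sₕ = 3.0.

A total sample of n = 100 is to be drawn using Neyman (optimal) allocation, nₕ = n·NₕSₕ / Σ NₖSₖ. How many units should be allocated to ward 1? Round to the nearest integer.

Σ NₕSₕ = 113114·4.1 + 31771·4.1 + 29867·1.8 + 110039·3.0 = 977906.1.
Share for 1: 463767.4/977906.1 = 0.47425.
n_1 = 100 × 0.47425 = 47.425... → 47.

47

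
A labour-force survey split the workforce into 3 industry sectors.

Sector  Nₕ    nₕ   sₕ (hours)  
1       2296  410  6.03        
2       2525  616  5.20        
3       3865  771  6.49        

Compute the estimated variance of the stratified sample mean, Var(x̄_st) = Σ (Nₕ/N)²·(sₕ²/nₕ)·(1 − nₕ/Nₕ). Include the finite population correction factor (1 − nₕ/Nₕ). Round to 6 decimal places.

0.016554

N = 8686. Term for each stratum: Wₕ²sₕ²/nₕ·(1−nₕ/Nₕ).
Var(x̄_st) = 0.005090081 + 0.002804488 + 0.008658949 = 0.016553518 → 0.016554.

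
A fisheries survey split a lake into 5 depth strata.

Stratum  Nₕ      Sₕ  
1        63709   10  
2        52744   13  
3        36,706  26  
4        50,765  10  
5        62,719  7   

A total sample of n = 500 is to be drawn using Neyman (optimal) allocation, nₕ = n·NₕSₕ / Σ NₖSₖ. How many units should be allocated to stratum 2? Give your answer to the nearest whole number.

Σ NₕSₕ = 63709·10 + 52744·13 + 36706·26 + 50765·10 + 62719·7 = 3223801.
Share for 2: 685672/3223801 = 0.21269.
n_2 = 500 × 0.21269 = 106.345... → 106.

106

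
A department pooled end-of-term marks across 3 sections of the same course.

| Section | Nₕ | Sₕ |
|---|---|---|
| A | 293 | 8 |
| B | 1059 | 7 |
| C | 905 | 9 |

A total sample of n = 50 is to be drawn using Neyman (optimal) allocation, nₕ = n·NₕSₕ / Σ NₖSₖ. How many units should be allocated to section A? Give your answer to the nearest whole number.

A: NₕSₕ = 293·8 = 2344
B: NₕSₕ = 1059·7 = 7413
C: NₕSₕ = 905·9 = 8145
Σ NₕSₕ = 17902.
n_A = 50·2344/17902 = 6.547... → 7.

7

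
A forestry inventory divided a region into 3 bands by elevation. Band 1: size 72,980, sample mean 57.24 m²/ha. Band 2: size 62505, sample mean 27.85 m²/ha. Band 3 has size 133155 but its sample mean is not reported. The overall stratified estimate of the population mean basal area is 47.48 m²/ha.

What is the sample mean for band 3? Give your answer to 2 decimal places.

51.35

Σ Nₕx̄ₕ = N·μ, so 133155·x̄_3 = 268640·47.48 − (72980·57.24 + 62505·27.85).
= 12755027.2 − 5918139.45 = 6836887.75.
x̄_3 = 6836887.75 / 133155 = 51.3453... → 51.35.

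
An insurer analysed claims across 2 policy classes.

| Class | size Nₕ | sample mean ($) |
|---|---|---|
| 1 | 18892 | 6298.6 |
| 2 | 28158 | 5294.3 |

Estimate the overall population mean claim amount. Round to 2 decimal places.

N = 18892 + 28158 = 47050.
Weight each subgroup mean by Nₕ/N and sum.
Σ Nₕx̄ₕ = 18892·6298.6 + 28158·5294.3 = 118993151.2 + 149076899.4 = 268070050.6.
Divide by N: 268070050.6 / 47050 = 5697.5569... → 5697.56.

5697.56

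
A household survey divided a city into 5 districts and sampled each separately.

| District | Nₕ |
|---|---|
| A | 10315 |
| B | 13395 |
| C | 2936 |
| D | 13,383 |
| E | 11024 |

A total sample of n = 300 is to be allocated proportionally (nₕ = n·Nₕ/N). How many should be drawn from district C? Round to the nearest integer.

17

Share of district C = 2936/51053 = 0.05751.
Allocate 300 × 0.05751 = 17.253... → 17.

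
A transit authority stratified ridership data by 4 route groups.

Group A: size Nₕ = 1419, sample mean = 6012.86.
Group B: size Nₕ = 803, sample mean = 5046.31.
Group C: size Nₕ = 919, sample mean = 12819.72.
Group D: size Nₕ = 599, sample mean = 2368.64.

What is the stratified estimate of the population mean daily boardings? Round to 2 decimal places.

N = 3740; weights Wₕ = Nₕ/N = (0.3794, 0.2147, 0.2457, 0.1602).
x̄_st = Σ Wₕ·x̄ₕ = 0.3794·6012.86 + 0.2147·5046.31 + 0.2457·12819.72 + 0.1602·2368.64 ≈ 6894.2709...
→ 6894.27.

6894.27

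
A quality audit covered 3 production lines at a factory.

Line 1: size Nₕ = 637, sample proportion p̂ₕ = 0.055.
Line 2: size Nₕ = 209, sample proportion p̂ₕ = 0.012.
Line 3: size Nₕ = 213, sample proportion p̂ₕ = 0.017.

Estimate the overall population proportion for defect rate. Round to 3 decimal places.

Wₕ = Nₕ/N with N = 1059: 0.6015, 0.1974, 0.2011.
p̂_st = 0.6015·0.055 + 0.1974·0.012 + 0.2011·0.017 ≈ 0.03887... → 0.039.

0.039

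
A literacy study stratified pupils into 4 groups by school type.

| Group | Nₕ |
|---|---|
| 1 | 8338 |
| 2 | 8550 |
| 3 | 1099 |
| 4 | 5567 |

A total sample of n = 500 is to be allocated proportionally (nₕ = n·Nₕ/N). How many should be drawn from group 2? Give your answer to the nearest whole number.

181

N = 8338 + 8550 + 1099 + 5567 = 23554.
n_2 = 500·8550/23554 = 181.498... → 181.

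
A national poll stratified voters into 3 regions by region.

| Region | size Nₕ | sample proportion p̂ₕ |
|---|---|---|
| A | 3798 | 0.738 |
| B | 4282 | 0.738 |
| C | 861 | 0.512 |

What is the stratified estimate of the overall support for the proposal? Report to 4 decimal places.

0.7162

N = 3798 + 4282 + 861 = 8941.
Overall proportion = Σ (Nₕ/N)·p̂ₕ.
Σ Nₕp̂ₕ = 2802.924 + 3160.116 + 440.832 = 6403.872.
6403.872 / 8941 = 0.716237... → 0.7162.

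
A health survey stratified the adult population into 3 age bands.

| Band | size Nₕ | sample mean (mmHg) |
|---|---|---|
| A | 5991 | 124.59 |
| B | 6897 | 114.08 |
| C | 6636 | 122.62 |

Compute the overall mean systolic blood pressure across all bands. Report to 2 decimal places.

120.21

N = 19524; weights Wₕ = Nₕ/N = (0.3069, 0.3533, 0.3399).
x̄_st = Σ Wₕ·x̄ₕ = 0.3069·124.59 + 0.3533·114.08 + 0.3399·122.62 ≈ 120.2077...
→ 120.21.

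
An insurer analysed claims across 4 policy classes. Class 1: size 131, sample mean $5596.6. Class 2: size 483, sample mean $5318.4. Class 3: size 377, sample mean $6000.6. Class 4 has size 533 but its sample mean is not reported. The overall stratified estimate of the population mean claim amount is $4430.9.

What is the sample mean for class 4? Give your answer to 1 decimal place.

2229.9

N = 131 + 483 + 377 + 533 = 1524.
Overall total = μ·N = 4430.9·1524 = 6752691.6.
Subtract the known strata: 131·5596.6 + 483·5318.4 + 377·6000.6 = 5564168.
Remaining total for class 4: 6752691.6 − 5564168 = 1188523.6.
Divide by its size: 1188523.6 / 533 = 2229.875... → 2229.9.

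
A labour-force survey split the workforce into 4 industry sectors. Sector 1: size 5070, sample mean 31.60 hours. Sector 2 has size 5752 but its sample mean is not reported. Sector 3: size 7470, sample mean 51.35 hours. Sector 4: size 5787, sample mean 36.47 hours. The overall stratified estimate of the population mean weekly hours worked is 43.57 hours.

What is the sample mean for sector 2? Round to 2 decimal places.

51.16

N = 5070 + 5752 + 7470 + 5787 = 24079.
Overall total = μ·N = 43.57·24079 = 1049122.03.
Subtract the known strata: 5070·31.60 + 7470·51.35 + 5787·36.47 = 754848.39.
Remaining total for sector 2: 1049122.03 − 754848.39 = 294273.64.
Divide by its size: 294273.64 / 5752 = 51.1602... → 51.16.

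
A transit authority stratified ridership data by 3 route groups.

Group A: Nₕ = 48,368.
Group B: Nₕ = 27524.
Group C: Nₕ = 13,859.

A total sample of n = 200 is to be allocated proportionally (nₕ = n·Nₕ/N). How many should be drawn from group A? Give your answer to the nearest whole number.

Share of group A = 48368/89751 = 0.53891.
Allocate 200 × 0.53891 = 107.783... → 108.

108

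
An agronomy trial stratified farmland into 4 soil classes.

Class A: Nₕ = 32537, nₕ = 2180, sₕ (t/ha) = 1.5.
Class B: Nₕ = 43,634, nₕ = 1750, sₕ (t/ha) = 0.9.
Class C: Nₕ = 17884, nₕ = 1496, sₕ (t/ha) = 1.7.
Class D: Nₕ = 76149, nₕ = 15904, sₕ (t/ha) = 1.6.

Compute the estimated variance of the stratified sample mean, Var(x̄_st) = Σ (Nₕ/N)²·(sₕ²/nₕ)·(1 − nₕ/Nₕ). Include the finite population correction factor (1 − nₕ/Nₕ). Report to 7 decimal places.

0.0001094

N = 170204; Wₕ = Nₕ/N.
class A: (32537/170204)²·1.5²/2180·(1 − 2180/32537) = 0.0000351903
class B: (43634/170204)²·0.9²/1750·(1 − 1750/43634) = 0.0000291999
class C: (17884/170204)²·1.7²/1496·(1 − 1496/17884) = 0.0000195442
class D: (76149/170204)²·1.6²/15904·(1 − 15904/76149) = 0.0000254906
Sum = 0.0001094249 → 0.0001094.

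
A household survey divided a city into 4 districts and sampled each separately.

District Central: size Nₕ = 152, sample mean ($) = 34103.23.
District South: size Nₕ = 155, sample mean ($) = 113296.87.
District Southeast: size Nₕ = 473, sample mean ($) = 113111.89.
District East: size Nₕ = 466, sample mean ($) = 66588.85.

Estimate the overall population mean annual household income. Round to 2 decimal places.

N = 152 + 155 + 473 + 466 = 1246.
Weight each subgroup mean by Nₕ/N and sum.
Σ Nₕx̄ₕ = 152·34103.23 + 155·113296.87 + 473·113111.89 + 466·66588.85 = 5183690.96 + 17561014.85 + 53501923.97 + 31030404.1 = 107277033.88.
Divide by N: 107277033.88 / 1246 = 86097.1379... → 86097.14.

86097.14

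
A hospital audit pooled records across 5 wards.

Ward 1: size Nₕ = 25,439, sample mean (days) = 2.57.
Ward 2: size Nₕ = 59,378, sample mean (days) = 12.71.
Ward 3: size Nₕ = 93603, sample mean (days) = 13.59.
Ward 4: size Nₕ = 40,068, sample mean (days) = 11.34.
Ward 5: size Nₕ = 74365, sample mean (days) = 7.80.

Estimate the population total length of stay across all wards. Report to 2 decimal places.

Population total = Σ Nₕ·x̄ₕ (each stratum's size times its mean).
25439·2.57 + 59378·12.71 + 93603·13.59 + 40068·11.34 + 74365·7.80 = 65378.23 + 754694.38 + 1272064.77 + 454371.12 + 580047 = 3126555.50.

3126555.50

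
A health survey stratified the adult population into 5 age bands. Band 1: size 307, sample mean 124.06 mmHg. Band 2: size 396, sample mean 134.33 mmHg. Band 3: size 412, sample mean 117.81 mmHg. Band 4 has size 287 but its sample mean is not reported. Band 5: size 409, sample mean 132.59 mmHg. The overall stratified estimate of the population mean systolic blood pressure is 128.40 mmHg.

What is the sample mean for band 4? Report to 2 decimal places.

N = 307 + 396 + 412 + 287 + 409 = 1811.
Overall total = μ·N = 128.40·1811 = 232532.4.
Subtract the known strata: 307·124.06 + 396·134.33 + 412·117.81 + 409·132.59 = 194048.13.
Remaining total for band 4: 232532.4 − 194048.13 = 38484.27.
Divide by its size: 38484.27 / 287 = 134.0915... → 134.09.

134.09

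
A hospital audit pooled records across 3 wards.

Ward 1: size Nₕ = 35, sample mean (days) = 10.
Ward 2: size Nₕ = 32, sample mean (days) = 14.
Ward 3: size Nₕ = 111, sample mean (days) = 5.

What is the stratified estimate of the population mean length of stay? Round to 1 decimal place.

N = 35 + 32 + 111 = 178.
The stratified mean weights each stratum mean by its population share Nₕ/N.
Σ Nₕx̄ₕ = 35·10 + 32·14 + 111·5 = 350 + 448 + 555 = 1353.
Divide by N: 1353 / 178 = 7.601... → 7.6.

7.6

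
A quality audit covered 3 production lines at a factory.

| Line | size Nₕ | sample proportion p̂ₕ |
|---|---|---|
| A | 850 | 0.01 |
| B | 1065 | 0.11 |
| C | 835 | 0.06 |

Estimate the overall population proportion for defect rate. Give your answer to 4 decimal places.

N = 850 + 1065 + 835 = 2750.
Overall proportion = Σ (Nₕ/N)·p̂ₕ.
Σ Nₕp̂ₕ = 8.5 + 117.15 + 50.1 = 175.75.
175.75 / 2750 = 0.063909... → 0.0639.

0.0639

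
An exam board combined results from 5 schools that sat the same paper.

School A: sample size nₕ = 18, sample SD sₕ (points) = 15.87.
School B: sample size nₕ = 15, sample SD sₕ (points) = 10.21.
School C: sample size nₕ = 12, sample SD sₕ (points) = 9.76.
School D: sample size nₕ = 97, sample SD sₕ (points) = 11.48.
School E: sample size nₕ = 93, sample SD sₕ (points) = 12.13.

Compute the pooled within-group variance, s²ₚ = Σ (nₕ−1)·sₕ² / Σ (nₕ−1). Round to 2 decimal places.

143.38

Degrees of freedom: 17 + 14 + 11 + 96 + 92 = 230.
Σ(nₕ−1)sₕ² = 17·251.8569 + 14·104.2441 + 11·95.2576 + 96·131.7904 + 92·147.1369 = 32977.2915.
s²ₚ = 32977.2915 / 230 = 143.3795... → 143.38.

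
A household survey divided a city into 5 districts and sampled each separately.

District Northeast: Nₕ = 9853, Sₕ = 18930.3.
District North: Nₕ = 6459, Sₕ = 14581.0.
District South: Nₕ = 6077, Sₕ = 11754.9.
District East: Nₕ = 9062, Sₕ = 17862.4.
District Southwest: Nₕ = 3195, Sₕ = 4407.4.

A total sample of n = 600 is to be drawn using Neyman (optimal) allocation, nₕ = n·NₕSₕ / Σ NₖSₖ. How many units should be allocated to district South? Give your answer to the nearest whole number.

Σ NₕSₕ = 9853·18930.3 + 6459·14581.0 + 6077·11754.9 + 9062·17862.4 + 3195·4407.4 = 528084164.
Share for South: 71434527.3/528084164 = 0.13527.
n_South = 600 × 0.13527 = 81.163... → 81.

81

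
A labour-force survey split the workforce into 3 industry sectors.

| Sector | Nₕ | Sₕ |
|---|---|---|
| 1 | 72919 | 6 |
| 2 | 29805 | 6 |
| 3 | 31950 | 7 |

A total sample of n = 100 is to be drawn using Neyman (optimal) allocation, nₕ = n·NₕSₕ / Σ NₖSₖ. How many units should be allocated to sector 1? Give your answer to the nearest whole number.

52

Σ NₕSₕ = 72919·6 + 29805·6 + 31950·7 = 839994.
Share for 1: 437514/839994 = 0.52085.
n_1 = 100 × 0.52085 = 52.085... → 52.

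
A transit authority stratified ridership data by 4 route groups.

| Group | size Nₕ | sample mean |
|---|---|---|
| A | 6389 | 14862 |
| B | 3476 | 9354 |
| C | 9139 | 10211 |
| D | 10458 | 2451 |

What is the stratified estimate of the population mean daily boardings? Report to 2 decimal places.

x̄_st = (Σ Nₕx̄ₕ) / (Σ Nₕ) = (6389·14862 + 3476·9354 + 9139·10211 + 10458·2451) / 29462
= 246418709 / 29462 = 8363.9505... → 8363.95.

8363.95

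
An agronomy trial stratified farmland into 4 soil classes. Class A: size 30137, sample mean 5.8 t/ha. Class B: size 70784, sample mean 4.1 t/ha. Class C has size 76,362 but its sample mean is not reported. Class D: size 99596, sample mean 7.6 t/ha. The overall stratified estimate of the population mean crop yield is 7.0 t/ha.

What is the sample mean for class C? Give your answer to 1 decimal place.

N = 30137 + 70784 + 76362 + 99596 = 276879.
Overall total = μ·N = 7.0·276879 = 1938153.
Subtract the known strata: 30137·5.8 + 70784·4.1 + 99596·7.6 = 1221938.6.
Remaining total for class C: 1938153 − 1221938.6 = 716214.4.
Divide by its size: 716214.4 / 76362 = 9.379... → 9.4.

9.4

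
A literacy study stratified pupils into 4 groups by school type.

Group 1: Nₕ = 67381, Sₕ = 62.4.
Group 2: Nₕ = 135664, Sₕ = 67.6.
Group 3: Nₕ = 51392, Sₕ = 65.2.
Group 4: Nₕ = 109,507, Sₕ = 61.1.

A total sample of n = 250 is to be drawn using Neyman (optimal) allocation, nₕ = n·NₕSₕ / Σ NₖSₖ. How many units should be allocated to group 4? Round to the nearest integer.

Σ NₕSₕ = 67381·62.4 + 135664·67.6 + 51392·65.2 + 109507·61.1 = 23417096.9.
Share for 4: 6690877.7/23417096.9 = 0.28573.
n_4 = 250 × 0.28573 = 71.432... → 71.

71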